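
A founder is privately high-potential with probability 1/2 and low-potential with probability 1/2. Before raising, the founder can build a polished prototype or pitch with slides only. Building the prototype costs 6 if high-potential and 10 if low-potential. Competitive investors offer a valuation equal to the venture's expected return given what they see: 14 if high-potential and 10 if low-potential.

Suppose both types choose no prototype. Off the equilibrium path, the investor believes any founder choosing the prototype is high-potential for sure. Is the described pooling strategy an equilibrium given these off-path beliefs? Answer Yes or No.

On path, the investor holds the prior and pays 1/2·14 + 1/2·10 = 12. Off path (the prototype), believing high-potential, it pays 14.
high-potential: no prototype nets 12; the prototype nets 14 − 6 = 8. high-potential stays.
low-potential: no prototype nets 12; the prototype nets 14 − 10 = 4. low-potential stays.
No type deviates, so pooling is sustained.

Yes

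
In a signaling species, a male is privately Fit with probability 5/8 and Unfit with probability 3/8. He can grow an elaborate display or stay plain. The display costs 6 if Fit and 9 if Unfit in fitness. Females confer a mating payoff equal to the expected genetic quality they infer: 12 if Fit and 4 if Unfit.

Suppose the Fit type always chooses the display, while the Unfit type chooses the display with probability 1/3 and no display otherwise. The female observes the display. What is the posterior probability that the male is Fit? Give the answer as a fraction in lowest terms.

P(the display) = (5/8)·1 + (3/8)·(1/3) = 3/4.
By Bayes' rule, P(Fit | the display) = (5/8) / (3/4) = 5/6.

5/6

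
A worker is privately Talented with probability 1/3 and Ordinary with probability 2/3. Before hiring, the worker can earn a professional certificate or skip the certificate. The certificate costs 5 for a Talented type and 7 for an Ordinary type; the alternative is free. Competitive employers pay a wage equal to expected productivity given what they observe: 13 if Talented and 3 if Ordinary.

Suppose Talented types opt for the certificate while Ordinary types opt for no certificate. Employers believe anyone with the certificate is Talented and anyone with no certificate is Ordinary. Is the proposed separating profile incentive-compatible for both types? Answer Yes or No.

Under these beliefs, the certificate earns wage 13 and no certificate earns wage 3.
Talented: the certificate nets 13 − 5 = 8; no certificate nets 3. Talented prefers the certificate.
Ordinary: the certificate nets 13 − 7 = 6; no certificate nets 3. Ordinary would deviate to the certificate.
Ordinary has a profitable deviation, so the profile is not an equilibrium.

No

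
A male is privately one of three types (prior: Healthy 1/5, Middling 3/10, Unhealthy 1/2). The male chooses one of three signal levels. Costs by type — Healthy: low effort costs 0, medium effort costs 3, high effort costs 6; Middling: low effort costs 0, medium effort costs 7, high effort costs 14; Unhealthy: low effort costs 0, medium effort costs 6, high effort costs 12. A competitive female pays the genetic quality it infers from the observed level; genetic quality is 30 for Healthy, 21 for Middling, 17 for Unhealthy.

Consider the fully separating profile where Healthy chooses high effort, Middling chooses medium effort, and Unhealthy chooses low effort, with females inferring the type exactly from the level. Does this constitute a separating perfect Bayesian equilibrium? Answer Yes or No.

No

Separating mating payoffs: high effort → 30, medium effort → 21, low effort → 17.
Healthy (assigned high effort): low effort: 17 − 0 = 17; medium effort: 21 − 3 = 18; high effort: 30 − 6 = 24. Healthy stays.
Middling (assigned medium effort): low effort: 17 − 0 = 17; medium effort: 21 − 7 = 14; high effort: 30 − 14 = 16. Middling prefers low effort.
Unhealthy (assigned low effort): low effort: 17 − 0 = 17; medium effort: 21 − 6 = 15; high effort: 30 − 12 = 18. Unhealthy prefers high effort.
At least one type deviates; the separating profile fails.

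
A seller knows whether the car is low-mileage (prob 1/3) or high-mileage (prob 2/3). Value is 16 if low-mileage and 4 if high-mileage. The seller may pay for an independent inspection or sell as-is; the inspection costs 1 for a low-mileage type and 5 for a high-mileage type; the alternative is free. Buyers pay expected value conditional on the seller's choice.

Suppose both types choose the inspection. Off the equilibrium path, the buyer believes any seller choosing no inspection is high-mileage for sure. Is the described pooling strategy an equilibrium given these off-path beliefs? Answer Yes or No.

No

On path, the buyer holds the prior and pays 1/3·16 + 2/3·4 = 8. Off path (no inspection), believing high-mileage, it pays 4.
low-mileage: the inspection nets 8 − 1 = 7; no inspection nets 4. low-mileage stays.
high-mileage: the inspection nets 8 − 5 = 3; no inspection nets 4. high-mileage would deviate.
A type deviates, so pooling fails.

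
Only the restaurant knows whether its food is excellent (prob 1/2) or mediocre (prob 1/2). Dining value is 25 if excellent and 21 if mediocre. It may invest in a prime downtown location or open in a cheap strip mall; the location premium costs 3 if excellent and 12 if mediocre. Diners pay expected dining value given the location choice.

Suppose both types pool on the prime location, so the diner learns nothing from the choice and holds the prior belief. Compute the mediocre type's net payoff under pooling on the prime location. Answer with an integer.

Pooled price premium = 1/2·25 + 1/2·21 = 23.
mediocre pays cost 12 for the prime location, so net payoff = 23 − 12 = 11.

11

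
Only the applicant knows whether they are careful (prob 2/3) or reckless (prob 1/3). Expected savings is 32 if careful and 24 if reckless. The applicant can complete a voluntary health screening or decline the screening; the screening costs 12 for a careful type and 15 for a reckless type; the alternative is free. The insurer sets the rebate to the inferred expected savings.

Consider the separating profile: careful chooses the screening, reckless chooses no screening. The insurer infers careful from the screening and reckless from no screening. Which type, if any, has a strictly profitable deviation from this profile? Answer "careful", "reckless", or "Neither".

careful

The screening pays 32; no screening pays 24.
careful: assigned the screening, nets 32 − 12 = 20; deviating to no screening nets 24.
reckless: assigned no screening, nets 24; deviating to the screening nets 32 − 15 = 17.
The careful type gains 4 by deviating.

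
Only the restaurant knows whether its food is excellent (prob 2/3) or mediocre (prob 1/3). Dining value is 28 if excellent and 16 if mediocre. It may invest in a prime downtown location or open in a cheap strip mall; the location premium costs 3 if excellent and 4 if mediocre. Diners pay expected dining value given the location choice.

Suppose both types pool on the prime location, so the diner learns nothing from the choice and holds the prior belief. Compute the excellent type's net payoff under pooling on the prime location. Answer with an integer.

Pooled price premium = 2/3·28 + 1/3·16 = 24.
excellent pays cost 3 for the prime location, so net payoff = 24 − 3 = 21.

21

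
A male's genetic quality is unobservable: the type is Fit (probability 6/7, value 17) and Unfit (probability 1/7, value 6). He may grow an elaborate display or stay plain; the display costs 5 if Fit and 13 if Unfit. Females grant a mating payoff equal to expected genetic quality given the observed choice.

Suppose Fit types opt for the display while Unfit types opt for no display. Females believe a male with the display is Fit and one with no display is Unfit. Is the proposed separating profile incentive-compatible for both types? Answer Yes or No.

Yes

Under these beliefs, the display earns mating payoff 17 and no display earns mating payoff 6.
Fit: the display nets 17 − 5 = 12; no display nets 6. Fit prefers the display.
Unfit: the display nets 17 − 13 = 4; no display nets 6. Unfit prefers no display.
Neither type deviates, so the separating profile is an equilibrium.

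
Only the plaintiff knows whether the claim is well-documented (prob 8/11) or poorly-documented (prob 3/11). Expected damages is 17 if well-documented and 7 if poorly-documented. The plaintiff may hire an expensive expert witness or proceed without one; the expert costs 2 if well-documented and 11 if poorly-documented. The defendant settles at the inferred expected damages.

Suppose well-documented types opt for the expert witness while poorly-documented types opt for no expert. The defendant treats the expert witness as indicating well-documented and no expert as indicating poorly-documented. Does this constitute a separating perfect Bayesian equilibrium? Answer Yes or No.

Under these beliefs, the expert witness earns settlement 17 and no expert earns settlement 7.
well-documented: the expert witness nets 17 − 2 = 15; no expert nets 7. well-documented prefers the expert witness.
poorly-documented: the expert witness nets 17 − 11 = 6; no expert nets 7. poorly-documented prefers no expert.
Neither type deviates, so the separating profile is an equilibrium.

Yes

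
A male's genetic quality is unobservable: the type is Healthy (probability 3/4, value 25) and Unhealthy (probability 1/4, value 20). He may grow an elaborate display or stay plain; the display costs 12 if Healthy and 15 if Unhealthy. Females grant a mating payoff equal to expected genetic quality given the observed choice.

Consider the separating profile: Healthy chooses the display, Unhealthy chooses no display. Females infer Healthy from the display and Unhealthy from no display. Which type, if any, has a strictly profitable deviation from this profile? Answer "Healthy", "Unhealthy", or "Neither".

The display pays 25; no display pays 20.
Healthy: assigned the display, nets 25 − 12 = 13; deviating to no display nets 20.
Unhealthy: assigned no display, nets 20; deviating to the display nets 25 − 15 = 10.
The Healthy type gains 7 by deviating.

Healthy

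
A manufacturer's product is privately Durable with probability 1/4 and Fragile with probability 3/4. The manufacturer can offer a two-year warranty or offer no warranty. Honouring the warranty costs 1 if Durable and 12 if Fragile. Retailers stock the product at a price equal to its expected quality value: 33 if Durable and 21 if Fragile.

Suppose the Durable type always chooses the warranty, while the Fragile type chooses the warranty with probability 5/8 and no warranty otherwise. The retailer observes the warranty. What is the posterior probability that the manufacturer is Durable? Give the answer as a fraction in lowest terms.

P(the warranty) = (1/4)·1 + (3/4)·(5/8) = 23/32.
By Bayes' rule, P(Durable | the warranty) = (1/4) / (23/32) = 8/23.

8/23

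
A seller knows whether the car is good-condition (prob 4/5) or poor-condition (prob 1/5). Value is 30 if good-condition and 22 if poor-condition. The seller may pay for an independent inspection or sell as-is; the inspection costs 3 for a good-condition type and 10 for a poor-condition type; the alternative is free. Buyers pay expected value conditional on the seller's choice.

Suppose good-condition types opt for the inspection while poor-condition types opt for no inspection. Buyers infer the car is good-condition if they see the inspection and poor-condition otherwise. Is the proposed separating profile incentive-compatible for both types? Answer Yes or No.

Under these beliefs, the inspection earns price 30 and no inspection earns price 22.
good-condition: the inspection nets 30 − 3 = 27; no inspection nets 22. good-condition prefers the inspection.
poor-condition: the inspection nets 30 − 10 = 20; no inspection nets 22. poor-condition prefers no inspection.
Neither type deviates, so the separating profile is an equilibrium.

Yes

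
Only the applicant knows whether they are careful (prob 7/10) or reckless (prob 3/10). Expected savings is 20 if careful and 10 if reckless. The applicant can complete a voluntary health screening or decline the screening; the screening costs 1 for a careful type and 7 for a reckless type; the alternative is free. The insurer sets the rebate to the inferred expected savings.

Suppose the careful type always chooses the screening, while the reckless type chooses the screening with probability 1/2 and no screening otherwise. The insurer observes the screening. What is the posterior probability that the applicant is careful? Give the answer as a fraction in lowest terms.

14/17

P(the screening) = (7/10)·1 + (3/10)·(1/2) = 17/20.
By Bayes' rule, P(careful | the screening) = (7/10) / (17/20) = 14/17.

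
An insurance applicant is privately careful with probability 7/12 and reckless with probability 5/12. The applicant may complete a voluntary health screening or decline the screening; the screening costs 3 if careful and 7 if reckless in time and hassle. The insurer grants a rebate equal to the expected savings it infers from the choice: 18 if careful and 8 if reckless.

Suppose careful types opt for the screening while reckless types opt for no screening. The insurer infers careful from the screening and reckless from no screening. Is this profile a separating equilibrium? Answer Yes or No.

Under these beliefs, the screening earns rebate 18 and no screening earns rebate 8.
careful: the screening nets 18 − 3 = 15; no screening nets 8. careful prefers the screening.
reckless: the screening nets 18 − 7 = 11; no screening nets 8. reckless would deviate to the screening.
reckless has a profitable deviation, so the profile is not an equilibrium.

No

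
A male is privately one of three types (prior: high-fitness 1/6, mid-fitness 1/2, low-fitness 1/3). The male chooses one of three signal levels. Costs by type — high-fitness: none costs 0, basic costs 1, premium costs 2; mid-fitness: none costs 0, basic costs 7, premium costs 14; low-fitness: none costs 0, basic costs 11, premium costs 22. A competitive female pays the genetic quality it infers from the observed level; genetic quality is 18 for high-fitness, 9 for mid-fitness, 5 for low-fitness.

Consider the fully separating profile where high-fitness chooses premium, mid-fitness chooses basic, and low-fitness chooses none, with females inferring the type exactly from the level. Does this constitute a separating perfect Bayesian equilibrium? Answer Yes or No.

No

Separating mating payoffs: premium → 18, basic → 9, none → 5.
high-fitness (assigned premium): none: 5 − 0 = 5; basic: 9 − 1 = 8; premium: 18 − 2 = 16. high-fitness stays.
mid-fitness (assigned basic): none: 5 − 0 = 5; basic: 9 − 7 = 2; premium: 18 − 14 = 4. mid-fitness prefers none.
low-fitness (assigned none): none: 5 − 0 = 5; basic: 9 − 11 = -2; premium: 18 − 22 = -4. low-fitness stays.
At least one type deviates; the separating profile fails.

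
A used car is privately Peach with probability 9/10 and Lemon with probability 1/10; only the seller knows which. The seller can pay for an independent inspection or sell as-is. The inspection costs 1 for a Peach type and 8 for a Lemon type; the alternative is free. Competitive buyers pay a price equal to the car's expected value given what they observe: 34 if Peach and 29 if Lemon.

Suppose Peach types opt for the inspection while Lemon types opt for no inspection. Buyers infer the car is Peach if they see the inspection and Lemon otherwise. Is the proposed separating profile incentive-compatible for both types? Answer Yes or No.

Yes

Under these beliefs, the inspection earns price 34 and no inspection earns price 29.
Peach: the inspection nets 34 − 1 = 33; no inspection nets 29. Peach prefers the inspection.
Lemon: the inspection nets 34 − 8 = 26; no inspection nets 29. Lemon prefers no inspection.
Neither type deviates, so the separating profile is an equilibrium.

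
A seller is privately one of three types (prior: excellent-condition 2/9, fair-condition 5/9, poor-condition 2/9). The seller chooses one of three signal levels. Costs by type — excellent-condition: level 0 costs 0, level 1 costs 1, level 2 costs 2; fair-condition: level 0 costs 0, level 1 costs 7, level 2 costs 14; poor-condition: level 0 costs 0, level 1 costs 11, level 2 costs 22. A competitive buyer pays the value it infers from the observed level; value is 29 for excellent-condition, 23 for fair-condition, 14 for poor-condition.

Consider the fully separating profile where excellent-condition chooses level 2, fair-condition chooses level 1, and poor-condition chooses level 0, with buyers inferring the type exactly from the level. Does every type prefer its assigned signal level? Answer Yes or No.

Yes

Separating prices: level 2 → 29, level 1 → 23, level 0 → 14.
excellent-condition (assigned level 2): level 0: 14 − 0 = 14; level 1: 23 − 1 = 22; level 2: 29 − 2 = 27. excellent-condition stays.
fair-condition (assigned level 1): level 0: 14 − 0 = 14; level 1: 23 − 7 = 16; level 2: 29 − 14 = 15. fair-condition stays.
poor-condition (assigned level 0): level 0: 14 − 0 = 14; level 1: 23 − 11 = 12; level 2: 29 − 22 = 7. poor-condition stays.
Every type prefers its assigned level; separation holds.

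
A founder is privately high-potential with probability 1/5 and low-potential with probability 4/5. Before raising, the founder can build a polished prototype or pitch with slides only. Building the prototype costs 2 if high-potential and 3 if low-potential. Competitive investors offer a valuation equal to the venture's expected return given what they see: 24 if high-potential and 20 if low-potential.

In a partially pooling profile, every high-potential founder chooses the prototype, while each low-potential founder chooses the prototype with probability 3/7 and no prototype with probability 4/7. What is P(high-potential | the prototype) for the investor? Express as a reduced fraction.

P(the prototype) = (1/5)·1 + (4/5)·(3/7) = 19/35.
By Bayes' rule, P(high-potential | the prototype) = (1/5) / (19/35) = 7/19.

7/19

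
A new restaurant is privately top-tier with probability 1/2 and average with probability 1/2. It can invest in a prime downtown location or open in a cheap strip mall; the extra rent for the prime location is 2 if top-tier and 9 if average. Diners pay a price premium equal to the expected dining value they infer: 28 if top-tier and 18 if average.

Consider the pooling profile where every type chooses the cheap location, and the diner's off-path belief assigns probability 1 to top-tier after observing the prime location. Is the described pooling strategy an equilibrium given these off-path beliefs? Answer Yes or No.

No

On path, the diner holds the prior and pays 1/2·28 + 1/2·18 = 23. Off path (the prime location), believing top-tier, it pays 28.
top-tier: the cheap location nets 23; the prime location nets 28 − 2 = 26. top-tier would deviate.
average: the cheap location nets 23; the prime location nets 28 − 9 = 19. average stays.
A type deviates, so pooling fails.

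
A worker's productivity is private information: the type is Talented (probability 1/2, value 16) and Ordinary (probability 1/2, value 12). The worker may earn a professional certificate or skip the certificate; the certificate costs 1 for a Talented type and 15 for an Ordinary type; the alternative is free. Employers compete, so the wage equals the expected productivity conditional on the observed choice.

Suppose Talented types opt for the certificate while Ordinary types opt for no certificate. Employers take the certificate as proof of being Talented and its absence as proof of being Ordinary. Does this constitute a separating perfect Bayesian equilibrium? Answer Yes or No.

Under these beliefs, the certificate earns wage 16 and no certificate earns wage 12.
Talented: the certificate nets 16 − 1 = 15; no certificate nets 12. Talented prefers the certificate.
Ordinary: the certificate nets 16 − 15 = 1; no certificate nets 12. Ordinary prefers no certificate.
Neither type deviates, so the separating profile is an equilibrium.

Yes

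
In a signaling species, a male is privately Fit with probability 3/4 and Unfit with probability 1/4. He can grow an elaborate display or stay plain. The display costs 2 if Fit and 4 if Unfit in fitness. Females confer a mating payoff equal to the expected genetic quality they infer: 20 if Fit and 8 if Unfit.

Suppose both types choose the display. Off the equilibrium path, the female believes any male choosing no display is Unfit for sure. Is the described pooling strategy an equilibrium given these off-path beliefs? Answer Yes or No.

Yes

On path, the female holds the prior and pays 3/4·20 + 1/4·8 = 17. Off path (no display), believing Unfit, it pays 8.
Fit: the display nets 17 − 2 = 15; no display nets 8. Fit stays.
Unfit: the display nets 17 − 4 = 13; no display nets 8. Unfit stays.
No type deviates, so pooling is sustained.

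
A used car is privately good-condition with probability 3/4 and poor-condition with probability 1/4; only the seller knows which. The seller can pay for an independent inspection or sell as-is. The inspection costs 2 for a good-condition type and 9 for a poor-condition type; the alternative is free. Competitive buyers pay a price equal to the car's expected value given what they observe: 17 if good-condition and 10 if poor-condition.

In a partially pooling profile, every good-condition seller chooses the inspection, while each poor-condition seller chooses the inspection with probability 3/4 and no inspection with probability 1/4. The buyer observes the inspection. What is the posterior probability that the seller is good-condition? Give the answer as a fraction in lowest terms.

4/5

P(the inspection) = (3/4)·1 + (1/4)·(3/4) = 15/16.
By Bayes' rule, P(good-condition | the inspection) = (3/4) / (15/16) = 4/5.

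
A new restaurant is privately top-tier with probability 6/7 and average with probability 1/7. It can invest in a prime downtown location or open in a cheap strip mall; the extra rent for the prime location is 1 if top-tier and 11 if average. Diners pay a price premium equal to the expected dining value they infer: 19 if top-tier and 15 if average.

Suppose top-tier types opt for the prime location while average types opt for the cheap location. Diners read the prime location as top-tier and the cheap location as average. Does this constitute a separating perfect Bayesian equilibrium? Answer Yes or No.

Under these beliefs, the prime location earns price premium 19 and the cheap location earns price premium 15.
top-tier: the prime location nets 19 − 1 = 18; the cheap location nets 15. top-tier prefers the prime location.
average: the prime location nets 19 − 11 = 8; the cheap location nets 15. average prefers the cheap location.
Neither type deviates, so the separating profile is an equilibrium.

Yes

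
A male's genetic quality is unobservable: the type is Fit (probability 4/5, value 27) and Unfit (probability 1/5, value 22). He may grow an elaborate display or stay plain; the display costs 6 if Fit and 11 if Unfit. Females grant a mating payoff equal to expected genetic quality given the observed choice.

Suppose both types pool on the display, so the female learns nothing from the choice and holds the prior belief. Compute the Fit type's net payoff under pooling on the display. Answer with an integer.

20

Pooled mating payoff = 4/5·27 + 1/5·22 = 26.
Fit pays cost 6 for the display, so net payoff = 26 − 6 = 20.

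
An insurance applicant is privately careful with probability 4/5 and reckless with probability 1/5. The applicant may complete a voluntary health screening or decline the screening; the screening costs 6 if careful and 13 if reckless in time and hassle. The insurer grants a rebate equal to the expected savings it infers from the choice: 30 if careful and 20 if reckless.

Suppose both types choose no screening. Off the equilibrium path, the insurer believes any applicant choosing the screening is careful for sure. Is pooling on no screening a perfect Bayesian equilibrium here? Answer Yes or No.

Yes

On path, the insurer holds the prior and pays 4/5·30 + 1/5·20 = 28. Off path (the screening), believing careful, it pays 30.
careful: no screening nets 28; the screening nets 30 − 6 = 24. careful stays.
reckless: no screening nets 28; the screening nets 30 − 13 = 17. reckless stays.
No type deviates, so pooling is sustained.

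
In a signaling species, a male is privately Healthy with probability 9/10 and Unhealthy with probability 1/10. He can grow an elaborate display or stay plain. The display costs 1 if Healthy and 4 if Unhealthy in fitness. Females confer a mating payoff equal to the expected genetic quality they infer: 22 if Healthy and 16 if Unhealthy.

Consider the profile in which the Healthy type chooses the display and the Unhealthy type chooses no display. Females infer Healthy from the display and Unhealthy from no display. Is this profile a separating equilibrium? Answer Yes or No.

Under these beliefs, the display earns mating payoff 22 and no display earns mating payoff 16.
Healthy: the display nets 22 − 1 = 21; no display nets 16. Healthy prefers the display.
Unhealthy: the display nets 22 − 4 = 18; no display nets 16. Unhealthy would deviate to the display.
Unhealthy has a profitable deviation, so the profile is not an equilibrium.

No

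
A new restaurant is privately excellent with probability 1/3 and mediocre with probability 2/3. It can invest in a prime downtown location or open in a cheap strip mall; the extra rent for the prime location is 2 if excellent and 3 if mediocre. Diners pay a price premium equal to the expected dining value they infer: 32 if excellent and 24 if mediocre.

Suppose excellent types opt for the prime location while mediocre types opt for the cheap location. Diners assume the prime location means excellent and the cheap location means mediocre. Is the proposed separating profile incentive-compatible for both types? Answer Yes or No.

No

Under these beliefs, the prime location earns price premium 32 and the cheap location earns price premium 24.
excellent: the prime location nets 32 − 2 = 30; the cheap location nets 24. excellent prefers the prime location.
mediocre: the prime location nets 32 − 3 = 29; the cheap location nets 24. mediocre would deviate to the prime location.
mediocre has a profitable deviation, so the profile is not an equilibrium.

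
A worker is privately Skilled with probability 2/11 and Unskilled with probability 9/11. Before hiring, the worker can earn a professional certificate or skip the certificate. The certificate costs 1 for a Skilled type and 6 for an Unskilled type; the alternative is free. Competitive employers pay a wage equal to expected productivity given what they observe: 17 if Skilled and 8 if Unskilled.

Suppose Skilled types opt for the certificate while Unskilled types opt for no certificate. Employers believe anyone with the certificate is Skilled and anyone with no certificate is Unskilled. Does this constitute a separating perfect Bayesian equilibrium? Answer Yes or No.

Under these beliefs, the certificate earns wage 17 and no certificate earns wage 8.
Skilled: the certificate nets 17 − 1 = 16; no certificate nets 8. Skilled prefers the certificate.
Unskilled: the certificate nets 17 − 6 = 11; no certificate nets 8. Unskilled would deviate to the certificate.
Unskilled has a profitable deviation, so the profile is not an equilibrium.

No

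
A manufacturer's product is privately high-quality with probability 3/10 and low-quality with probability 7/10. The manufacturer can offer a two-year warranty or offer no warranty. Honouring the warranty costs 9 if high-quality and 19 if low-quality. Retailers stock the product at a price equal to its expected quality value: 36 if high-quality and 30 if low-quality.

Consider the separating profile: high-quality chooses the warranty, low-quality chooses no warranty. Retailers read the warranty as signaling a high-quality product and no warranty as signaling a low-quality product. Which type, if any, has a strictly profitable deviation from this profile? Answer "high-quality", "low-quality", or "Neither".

The warranty pays 36; no warranty pays 30.
high-quality: assigned the warranty, nets 36 − 9 = 27; deviating to no warranty nets 30.
low-quality: assigned no warranty, nets 30; deviating to the warranty nets 36 − 19 = 17.
The high-quality type gains 3 by deviating.

high-quality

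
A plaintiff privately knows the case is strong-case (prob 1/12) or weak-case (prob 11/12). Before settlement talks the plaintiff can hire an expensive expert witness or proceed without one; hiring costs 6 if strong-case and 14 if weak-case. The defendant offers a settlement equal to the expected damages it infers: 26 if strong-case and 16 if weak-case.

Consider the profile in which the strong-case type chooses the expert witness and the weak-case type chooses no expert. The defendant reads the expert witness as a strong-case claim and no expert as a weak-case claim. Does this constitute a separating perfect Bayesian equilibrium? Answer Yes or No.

Under these beliefs, the expert witness earns settlement 26 and no expert earns settlement 16.
strong-case: the expert witness nets 26 − 6 = 20; no expert nets 16. strong-case prefers the expert witness.
weak-case: the expert witness nets 26 − 14 = 12; no expert nets 16. weak-case prefers no expert.
Neither type deviates, so the separating profile is an equilibrium.

Yes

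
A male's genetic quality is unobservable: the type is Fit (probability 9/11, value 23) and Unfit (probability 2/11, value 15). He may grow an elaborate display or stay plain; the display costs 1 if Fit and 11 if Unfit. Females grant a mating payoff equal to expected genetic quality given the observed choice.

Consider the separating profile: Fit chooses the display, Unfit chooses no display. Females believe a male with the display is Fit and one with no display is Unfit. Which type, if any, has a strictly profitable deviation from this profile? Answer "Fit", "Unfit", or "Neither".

Neither

The display pays 23; no display pays 15.
Fit: assigned the display, nets 23 − 1 = 22; deviating to no display nets 15.
Unfit: assigned no display, nets 15; deviating to the display nets 23 − 11 = 12.
Both types strictly prefer their assigned action; no profitable deviation.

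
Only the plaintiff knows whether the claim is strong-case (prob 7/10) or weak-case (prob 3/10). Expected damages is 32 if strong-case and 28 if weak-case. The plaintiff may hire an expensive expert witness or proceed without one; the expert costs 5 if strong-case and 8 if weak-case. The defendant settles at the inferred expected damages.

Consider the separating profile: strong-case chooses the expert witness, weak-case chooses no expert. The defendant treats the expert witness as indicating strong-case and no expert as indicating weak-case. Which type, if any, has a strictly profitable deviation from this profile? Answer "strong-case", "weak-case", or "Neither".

The expert witness pays 32; no expert pays 28.
strong-case: assigned the expert witness, nets 32 − 5 = 27; deviating to no expert nets 28.
weak-case: assigned no expert, nets 28; deviating to the expert witness nets 32 − 8 = 24.
The strong-case type gains 1 by deviating.

strong-case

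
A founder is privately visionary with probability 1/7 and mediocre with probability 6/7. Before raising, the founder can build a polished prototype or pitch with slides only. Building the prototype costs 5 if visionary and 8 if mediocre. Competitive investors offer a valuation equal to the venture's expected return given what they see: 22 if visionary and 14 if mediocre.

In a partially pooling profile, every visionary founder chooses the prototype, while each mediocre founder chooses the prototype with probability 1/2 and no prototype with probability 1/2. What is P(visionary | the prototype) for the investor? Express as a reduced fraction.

P(the prototype) = (1/7)·1 + (6/7)·(1/2) = 4/7.
By Bayes' rule, P(visionary | the prototype) = (1/7) / (4/7) = 1/4.

1/4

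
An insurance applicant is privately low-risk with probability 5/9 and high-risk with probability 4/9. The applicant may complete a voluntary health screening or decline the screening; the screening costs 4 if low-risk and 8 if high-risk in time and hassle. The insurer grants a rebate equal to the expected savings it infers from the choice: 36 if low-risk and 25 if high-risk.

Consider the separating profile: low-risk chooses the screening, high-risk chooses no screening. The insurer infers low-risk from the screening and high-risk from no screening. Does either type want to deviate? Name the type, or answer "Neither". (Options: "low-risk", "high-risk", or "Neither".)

high-risk

The screening pays 36; no screening pays 25.
low-risk: assigned the screening, nets 36 − 4 = 32; deviating to no screening nets 25.
high-risk: assigned no screening, nets 25; deviating to the screening nets 36 − 8 = 28.
The high-risk type gains 3 by deviating.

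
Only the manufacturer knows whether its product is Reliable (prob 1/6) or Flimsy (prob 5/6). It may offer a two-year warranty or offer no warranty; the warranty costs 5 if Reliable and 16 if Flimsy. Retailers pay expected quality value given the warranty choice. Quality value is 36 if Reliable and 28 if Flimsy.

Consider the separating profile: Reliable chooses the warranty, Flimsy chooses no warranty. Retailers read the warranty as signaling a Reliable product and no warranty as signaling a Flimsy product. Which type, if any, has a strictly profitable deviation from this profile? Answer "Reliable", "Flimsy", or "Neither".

Neither

The warranty pays 36; no warranty pays 28.
Reliable: assigned the warranty, nets 36 − 5 = 31; deviating to no warranty nets 28.
Flimsy: assigned no warranty, nets 28; deviating to the warranty nets 36 − 16 = 20.
Both types strictly prefer their assigned action; no profitable deviation.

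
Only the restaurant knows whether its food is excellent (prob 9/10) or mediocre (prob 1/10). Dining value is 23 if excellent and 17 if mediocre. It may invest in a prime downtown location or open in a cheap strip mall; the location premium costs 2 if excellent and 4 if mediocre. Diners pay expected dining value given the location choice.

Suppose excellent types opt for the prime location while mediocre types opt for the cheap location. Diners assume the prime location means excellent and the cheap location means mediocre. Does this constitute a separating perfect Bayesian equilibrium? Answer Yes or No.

Under these beliefs, the prime location earns price premium 23 and the cheap location earns price premium 17.
excellent: the prime location nets 23 − 2 = 21; the cheap location nets 17. excellent prefers the prime location.
mediocre: the prime location nets 23 − 4 = 19; the cheap location nets 17. mediocre would deviate to the prime location.
mediocre has a profitable deviation, so the profile is not an equilibrium.

No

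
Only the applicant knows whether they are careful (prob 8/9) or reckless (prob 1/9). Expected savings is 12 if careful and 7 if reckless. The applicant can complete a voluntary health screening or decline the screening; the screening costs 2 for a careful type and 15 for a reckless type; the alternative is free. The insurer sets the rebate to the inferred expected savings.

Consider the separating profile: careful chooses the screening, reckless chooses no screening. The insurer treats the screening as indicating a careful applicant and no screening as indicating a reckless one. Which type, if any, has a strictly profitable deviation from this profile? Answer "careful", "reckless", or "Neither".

Neither

The screening pays 12; no screening pays 7.
careful: assigned the screening, nets 12 − 2 = 10; deviating to no screening nets 7.
reckless: assigned no screening, nets 7; deviating to the screening nets 12 − 15 = -3.
Both types strictly prefer their assigned action; no profitable deviation.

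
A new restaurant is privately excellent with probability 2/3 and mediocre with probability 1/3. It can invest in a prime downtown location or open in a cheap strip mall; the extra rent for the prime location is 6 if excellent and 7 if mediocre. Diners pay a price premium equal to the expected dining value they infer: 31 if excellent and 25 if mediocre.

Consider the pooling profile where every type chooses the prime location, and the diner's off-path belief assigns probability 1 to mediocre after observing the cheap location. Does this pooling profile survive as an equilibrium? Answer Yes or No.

No

On path, the diner holds the prior and pays 2/3·31 + 1/3·25 = 29. Off path (the cheap location), believing mediocre, it pays 25.
excellent: the prime location nets 29 − 6 = 23; the cheap location nets 25. excellent would deviate.
mediocre: the prime location nets 29 − 7 = 22; the cheap location nets 25. mediocre would deviate.
A type deviates, so pooling fails.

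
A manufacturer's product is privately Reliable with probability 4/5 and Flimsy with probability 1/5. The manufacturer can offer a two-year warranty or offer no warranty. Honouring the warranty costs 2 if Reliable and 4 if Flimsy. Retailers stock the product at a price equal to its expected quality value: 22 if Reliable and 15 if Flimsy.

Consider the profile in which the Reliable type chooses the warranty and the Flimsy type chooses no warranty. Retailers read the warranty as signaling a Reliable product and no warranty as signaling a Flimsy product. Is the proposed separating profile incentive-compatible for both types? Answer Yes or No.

No

Under these beliefs, the warranty earns price 22 and no warranty earns price 15.
Reliable: the warranty nets 22 − 2 = 20; no warranty nets 15. Reliable prefers the warranty.
Flimsy: the warranty nets 22 − 4 = 18; no warranty nets 15. Flimsy would deviate to the warranty.
Flimsy has a profitable deviation, so the profile is not an equilibrium.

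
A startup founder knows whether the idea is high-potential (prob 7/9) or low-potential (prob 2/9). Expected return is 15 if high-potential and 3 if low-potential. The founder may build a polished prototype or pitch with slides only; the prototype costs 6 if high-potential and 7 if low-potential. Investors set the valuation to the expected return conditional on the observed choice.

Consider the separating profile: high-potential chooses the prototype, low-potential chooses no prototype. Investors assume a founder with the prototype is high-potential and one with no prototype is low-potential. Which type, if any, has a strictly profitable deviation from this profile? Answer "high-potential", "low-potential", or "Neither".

low-potential

The prototype pays 15; no prototype pays 3.
high-potential: assigned the prototype, nets 15 − 6 = 9; deviating to no prototype nets 3.
low-potential: assigned no prototype, nets 3; deviating to the prototype nets 15 − 7 = 8.
The low-potential type gains 5 by deviating.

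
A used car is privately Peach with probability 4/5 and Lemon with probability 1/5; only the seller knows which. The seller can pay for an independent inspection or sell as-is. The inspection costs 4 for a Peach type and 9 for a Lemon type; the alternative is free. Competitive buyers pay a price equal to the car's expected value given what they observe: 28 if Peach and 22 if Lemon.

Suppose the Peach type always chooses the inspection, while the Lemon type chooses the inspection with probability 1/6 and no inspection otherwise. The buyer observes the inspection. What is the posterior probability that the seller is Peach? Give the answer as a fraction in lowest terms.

24/25

P(the inspection) = (4/5)·1 + (1/5)·(1/6) = 5/6.
By Bayes' rule, P(Peach | the inspection) = (4/5) / (5/6) = 24/25.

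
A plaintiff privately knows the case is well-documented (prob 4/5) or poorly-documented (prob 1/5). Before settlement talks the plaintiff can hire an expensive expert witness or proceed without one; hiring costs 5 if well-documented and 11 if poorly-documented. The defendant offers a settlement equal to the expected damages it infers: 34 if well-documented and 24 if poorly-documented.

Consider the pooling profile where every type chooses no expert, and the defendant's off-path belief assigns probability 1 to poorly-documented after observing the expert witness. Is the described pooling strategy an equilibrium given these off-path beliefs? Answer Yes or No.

On path, the defendant holds the prior and pays 4/5·34 + 1/5·24 = 32. Off path (the expert witness), believing poorly-documented, it pays 24.
well-documented: no expert nets 32; the expert witness nets 24 − 5 = 19. well-documented stays.
poorly-documented: no expert nets 32; the expert witness nets 24 − 11 = 13. poorly-documented stays.
No type deviates, so pooling is sustained.

Yes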